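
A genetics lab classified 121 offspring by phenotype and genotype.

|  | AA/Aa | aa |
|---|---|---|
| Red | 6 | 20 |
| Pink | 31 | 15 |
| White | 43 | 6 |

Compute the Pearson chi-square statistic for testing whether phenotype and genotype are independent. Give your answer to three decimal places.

31.773

Row totals: 26, 46, 49. Column totals: 80, 41. Grand total N = 121.
Expected counts (row total × column total / N):
  Red, AA/Aa: 26×80/121 = 17.1901
  Red, aa: 26×41/121 = 8.8099
  Pink, AA/Aa: 46×80/121 = 30.4132
  Pink, aa: 46×41/121 = 15.5868
  White, AA/Aa: 49×80/121 = 32.3967
  White, aa: 49×41/121 = 16.6033
Contributions (O − E)²/E:
  (6 − 17.1901)²/17.1901 = 7.2843
  (20 − 8.8099)²/8.8099 = 14.2134
  (31 − 30.4132)²/30.4132 = 0.0113
  (15 − 15.5868)²/15.5868 = 0.0221
  (43 − 32.3967)²/32.3967 = 3.4704
  (6 − 16.6033)²/16.6033 = 6.7715
χ² = 7.2843 + 14.2134 + 0.0113 + 0.0221 + 3.4704 + 6.7715 = 31.773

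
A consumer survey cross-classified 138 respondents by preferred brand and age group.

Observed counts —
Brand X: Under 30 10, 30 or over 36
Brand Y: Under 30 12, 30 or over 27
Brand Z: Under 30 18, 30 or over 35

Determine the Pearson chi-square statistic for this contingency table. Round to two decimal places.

Row totals: 46, 39, 53. Column totals: 40, 98. Grand total N = 138.
Expected counts (row total × column total / N):
  Brand X, Under 30: 46×40/138 = 13.333
  Brand X, 30 or over: 46×98/138 = 32.667
  Brand Y, Under 30: 39×40/138 = 11.304
  Brand Y, 30 or over: 39×98/138 = 27.696
  Brand Z, Under 30: 53×40/138 = 15.362
  Brand Z, 30 or over: 53×98/138 = 37.638
Contributions (O − E)²/E:
  (10 − 13.333)²/13.333 = 0.8332
  (36 − 32.667)²/32.667 = 0.3401
  (12 − 11.304)²/11.304 = 0.0429
  (27 − 27.696)²/27.696 = 0.0175
  (18 − 15.362)²/15.362 = 0.4530
  (35 − 37.638)²/37.638 = 0.1849
χ² = 0.8332 + 0.3401 + 0.0429 + 0.0175 + 0.4530 + 0.1849 = 1.87

1.87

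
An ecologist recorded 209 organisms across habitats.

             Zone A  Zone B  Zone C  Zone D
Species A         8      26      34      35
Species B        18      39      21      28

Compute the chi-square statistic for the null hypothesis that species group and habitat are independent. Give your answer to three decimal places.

Row totals: 103, 106. Column totals: 26, 65, 55, 63. Grand total N = 209.
Expected counts (row total × column total / N):
  Species A, Zone A: 103×26/209 = 12.8134
  Species A, Zone B: 103×65/209 = 32.0335
  Species A, Zone C: 103×55/209 = 27.1053
  Species A, Zone D: 103×63/209 = 31.0478
  Species B, Zone A: 106×26/209 = 13.1866
  Species B, Zone B: 106×65/209 = 32.9665
  Species B, Zone C: 106×55/209 = 27.8947
  Species B, Zone D: 106×63/209 = 31.9522
Contributions (O − E)²/E:
  (8 − 12.8134)²/12.8134 = 1.8082
  (26 − 32.0335)²/32.0335 = 1.1364
  (34 − 27.1053)²/27.1053 = 1.7538
  (35 − 31.0478)²/31.0478 = 0.5031
  (18 − 13.1866)²/13.1866 = 1.7570
  (39 − 32.9665)²/32.9665 = 1.1042
  (21 − 27.8947)²/27.8947 = 1.7042
  (28 − 31.9522)²/31.9522 = 0.4889
χ² = 1.8082 + 1.1364 + 1.7538 + 0.5031 + 1.7570 + 1.1042 + 1.7042 + 0.4889 = 10.256

10.256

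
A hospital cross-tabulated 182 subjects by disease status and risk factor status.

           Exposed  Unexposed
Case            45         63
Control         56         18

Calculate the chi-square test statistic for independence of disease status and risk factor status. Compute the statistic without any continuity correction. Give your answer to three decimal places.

20.564

Row totals: 108, 74. Column totals: 101, 81. Grand total N = 182.
Expected counts (row total × column total / N):
  Case, Exposed: 108×101/182 = 59.9341
  Case, Unexposed: 108×81/182 = 48.0659
  Control, Exposed: 74×101/182 = 41.0659
  Control, Unexposed: 74×81/182 = 32.9341
Contributions (O − E)²/E:
  (45 − 59.9341)²/59.9341 = 3.7212
  (63 − 48.0659)²/48.0659 = 4.6400
  (56 − 41.0659)²/41.0659 = 5.4310
  (18 − 32.9341)²/32.9341 = 6.7719
χ² = 3.7212 + 4.6400 + 5.4310 + 6.7719 = 20.564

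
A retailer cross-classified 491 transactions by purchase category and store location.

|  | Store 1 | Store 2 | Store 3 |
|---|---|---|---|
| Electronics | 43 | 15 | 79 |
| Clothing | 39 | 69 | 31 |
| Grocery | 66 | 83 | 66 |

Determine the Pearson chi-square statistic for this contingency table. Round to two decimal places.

59.93

Row totals: 137, 139, 215. Column totals: 148, 167, 176. Grand total N = 491.
Expected counts (row total × column total / N):
  Electronics, Store 1: 137×148/491 = 41.295
  Electronics, Store 2: 137×167/491 = 46.597
  Electronics, Store 3: 137×176/491 = 49.108
  Clothing, Store 1: 139×148/491 = 41.898
  Clothing, Store 2: 139×167/491 = 47.277
  Clothing, Store 3: 139×176/491 = 49.825
  Grocery, Store 1: 215×148/491 = 64.807
  Grocery, Store 2: 215×167/491 = 73.126
  Grocery, Store 3: 215×176/491 = 77.067
Contributions (O − E)²/E:
  (43 − 41.295)²/41.295 = 0.0704
  (15 − 46.597)²/46.597 = 21.4256
  (79 − 49.108)²/49.108 = 18.1952
  (39 − 41.898)²/41.898 = 0.2004
  (69 − 47.277)²/47.277 = 9.9814
  (31 − 49.825)²/49.825 = 7.1125
  (66 − 64.807)²/64.807 = 0.0220
  (83 − 73.126)²/73.126 = 1.3333
  (66 − 77.067)²/77.067 = 1.5892
χ² = 0.0704 + 21.4256 + 18.1952 + 0.2004 + 9.9814 + 7.1125 + 0.0220 + 1.3333 + 1.5892 = 59.93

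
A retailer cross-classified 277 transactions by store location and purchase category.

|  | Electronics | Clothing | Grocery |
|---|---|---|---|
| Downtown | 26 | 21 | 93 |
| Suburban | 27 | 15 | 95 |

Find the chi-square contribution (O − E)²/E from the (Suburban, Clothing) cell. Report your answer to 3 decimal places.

0.442

Row total (Suburban) = 137; column total (Clothing) = 36; N = 277.
Expected count E = 137 × 36 / 277 = 17.8051.
Contribution = (O − E)²/E = (15 − 17.8051)² / 17.8051 = 0.442.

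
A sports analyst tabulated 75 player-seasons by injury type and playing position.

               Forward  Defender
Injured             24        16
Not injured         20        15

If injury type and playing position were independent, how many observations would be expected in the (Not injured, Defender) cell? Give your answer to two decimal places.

Row total (Not injured) = 35; column total (Defender) = 31; grand total N = 75.
Expected count = (row total × column total) / N = 35 × 31 / 75 = 14.47.

14.47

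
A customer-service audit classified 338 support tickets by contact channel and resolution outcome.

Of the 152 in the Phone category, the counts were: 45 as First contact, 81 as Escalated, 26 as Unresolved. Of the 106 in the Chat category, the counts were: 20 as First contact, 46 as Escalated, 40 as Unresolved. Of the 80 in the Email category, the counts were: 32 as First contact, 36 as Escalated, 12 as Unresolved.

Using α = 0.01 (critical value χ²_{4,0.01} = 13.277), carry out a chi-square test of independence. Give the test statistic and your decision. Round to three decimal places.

Row totals: 152, 106, 80. Column totals: 97, 163, 78. Grand total N = 338.
Expected counts (row total × column total / N):
  Phone, First contact: 152×97/338 = 43.6213
  Phone, Escalated: 152×163/338 = 73.3018
  Phone, Unresolved: 152×78/338 = 35.0769
  Chat, First contact: 106×97/338 = 30.4201
  Chat, Escalated: 106×163/338 = 51.1183
  Chat, Unresolved: 106×78/338 = 24.4615
  Email, First contact: 80×97/338 = 22.9586
  Email, Escalated: 80×163/338 = 38.5799
  Email, Unresolved: 80×78/338 = 18.4615
Contributions (O − E)²/E:
  (45 − 43.6213)²/43.6213 = 0.0436
  (81 − 73.3018)²/73.3018 = 0.8085
  (26 − 35.0769)²/35.0769 = 2.3488
  (20 − 30.4201)²/30.4201 = 3.5693
  (46 − 51.1183)²/51.1183 = 0.5125
  (40 − 24.4615)²/24.4615 = 9.8704
  (32 − 22.9586)²/22.9586 = 3.5606
  (36 − 38.5799)²/38.5799 = 0.1725
  (12 − 18.4615)²/18.4615 = 2.2615
χ² = 0.0436 + 0.8085 + 2.3488 + 3.5693 + 0.5125 + 9.8704 + 3.5606 + 0.1725 + 2.2615 = 23.148
df = (3−1)(3−1) = 4. Since 23.148 > 13.277, reject the null hypothesis of independence at α = 0.01.

23.148; reject H₀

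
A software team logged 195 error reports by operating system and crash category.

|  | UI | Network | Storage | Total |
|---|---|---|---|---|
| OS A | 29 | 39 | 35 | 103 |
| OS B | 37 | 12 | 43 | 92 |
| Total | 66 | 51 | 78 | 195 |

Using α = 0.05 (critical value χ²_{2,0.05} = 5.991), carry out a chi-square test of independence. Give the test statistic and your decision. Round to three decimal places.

15.513; reject H₀

Grand total N = 195.
Expected counts (row total × column total / N):
  OS A, UI: 103×66/195 = 34.8615
  OS A, Network: 103×51/195 = 26.9385
  OS A, Storage: 103×78/195 = 41.2000
  OS B, UI: 92×66/195 = 31.1385
  OS B, Network: 92×51/195 = 24.0615
  OS B, Storage: 92×78/195 = 36.8000
Contributions (O − E)²/E:
  (29 − 34.8615)²/34.8615 = 0.9855
  (39 − 26.9385)²/26.9385 = 5.4004
  (35 − 41.2000)²/41.2000 = 0.9330
  (37 − 31.1385)²/31.1385 = 1.1034
  (12 − 24.0615)²/24.0615 = 6.0462
  (43 − 36.8000)²/36.8000 = 1.0446
χ² = 0.9855 + 5.4004 + 0.9330 + 1.1034 + 6.0462 + 1.0446 = 15.513
df = (2−1)(3−1) = 2. Since 15.513 > 5.991, reject the null hypothesis of independence at α = 0.05.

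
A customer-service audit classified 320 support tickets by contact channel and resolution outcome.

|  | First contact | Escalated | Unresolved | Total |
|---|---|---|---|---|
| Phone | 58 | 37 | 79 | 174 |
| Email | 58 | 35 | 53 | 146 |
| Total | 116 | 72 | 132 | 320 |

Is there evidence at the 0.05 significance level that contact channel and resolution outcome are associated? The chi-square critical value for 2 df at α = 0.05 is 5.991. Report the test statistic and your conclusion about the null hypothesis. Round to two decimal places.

2.75; fail to reject H₀

Grand total N = 320.
Expected counts (row total × column total / N):
  Phone, First contact: 174×116/320 = 63.075
  Phone, Escalated: 174×72/320 = 39.150
  Phone, Unresolved: 174×132/320 = 71.775
  Email, First contact: 146×116/320 = 52.925
  Email, Escalated: 146×72/320 = 32.850
  Email, Unresolved: 146×132/320 = 60.225
Contributions (O − E)²/E:
  (58 − 63.075)²/63.075 = 0.4083
  (37 − 39.150)²/39.150 = 0.1181
  (79 − 71.775)²/71.775 = 0.7273
  (58 − 52.925)²/52.925 = 0.4866
  (35 − 32.850)²/32.850 = 0.1407
  (53 − 60.225)²/60.225 = 0.8668
χ² = 0.4083 + 0.1181 + 0.7273 + 0.4866 + 0.1407 + 0.8668 = 2.75
df = (2−1)(3−1) = 2. Since 2.75 < 5.991, fail to reject the null hypothesis of independence at α = 0.05.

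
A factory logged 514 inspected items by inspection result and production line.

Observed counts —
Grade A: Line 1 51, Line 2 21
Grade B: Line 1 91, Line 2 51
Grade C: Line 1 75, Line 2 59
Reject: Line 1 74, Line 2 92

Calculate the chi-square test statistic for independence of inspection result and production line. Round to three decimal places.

Row totals: 72, 142, 134, 166. Column totals: 291, 223. Grand total N = 514.
Expected counts (row total × column total / N):
  Grade A, Line 1: 72×291/514 = 40.7626
  Grade A, Line 2: 72×223/514 = 31.2374
  Grade B, Line 1: 142×291/514 = 80.3930
  Grade B, Line 2: 142×223/514 = 61.6070
  Grade C, Line 1: 134×291/514 = 75.8638
  Grade C, Line 2: 134×223/514 = 58.1362
  Reject, Line 1: 166×291/514 = 93.9805
  Reject, Line 2: 166×223/514 = 72.0195
Contributions (O − E)²/E:
  (51 − 40.7626)²/40.7626 = 2.5711
  (21 − 31.2374)²/31.2374 = 3.3551
  (91 − 80.3930)²/80.3930 = 1.3995
  (51 − 61.6070)²/61.6070 = 1.8262
  (75 − 75.8638)²/75.8638 = 0.0098
  (59 − 58.1362)²/58.1362 = 0.0128
  (74 − 93.9805)²/93.9805 = 4.2479
  (92 − 72.0195)²/72.0195 = 5.5432
χ² = 2.5711 + 3.3551 + 1.3995 + 1.8262 + 0.0098 + 0.0128 + 4.2479 + 5.5432 = 18.966

18.966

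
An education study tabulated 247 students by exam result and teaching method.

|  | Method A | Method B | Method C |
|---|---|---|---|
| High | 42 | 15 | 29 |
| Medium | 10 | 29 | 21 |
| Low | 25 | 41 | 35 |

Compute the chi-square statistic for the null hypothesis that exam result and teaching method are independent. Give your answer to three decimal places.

25.711

Row totals: 86, 60, 101. Column totals: 77, 85, 85. Grand total N = 247.
Expected counts (row total × column total / N):
  High, Method A: 86×77/247 = 26.8097
  High, Method B: 86×85/247 = 29.5951
  High, Method C: 86×85/247 = 29.5951
  Medium, Method A: 60×77/247 = 18.7045
  Medium, Method B: 60×85/247 = 20.6478
  Medium, Method C: 60×85/247 = 20.6478
  Low, Method A: 101×77/247 = 31.4858
  Low, Method B: 101×85/247 = 34.7571
  Low, Method C: 101×85/247 = 34.7571
Contributions (O − E)²/E:
  (42 − 26.8097)²/26.8097 = 8.6068
  (15 − 29.5951)²/29.5951 = 7.1977
  (29 − 29.5951)²/29.5951 = 0.0120
  (10 − 18.7045)²/18.7045 = 4.0508
  (29 − 20.6478)²/20.6478 = 3.3785
  (21 − 20.6478)²/20.6478 = 0.0060
  (25 − 31.4858)²/31.4858 = 1.3360
  (41 − 34.7571)²/34.7571 = 1.1213
  (35 − 34.7571)²/34.7571 = 0.0017
χ² = 8.6068 + 7.1977 + 0.0120 + 4.0508 + 3.3785 + 0.0060 + 1.3360 + 1.1213 + 0.0017 = 25.711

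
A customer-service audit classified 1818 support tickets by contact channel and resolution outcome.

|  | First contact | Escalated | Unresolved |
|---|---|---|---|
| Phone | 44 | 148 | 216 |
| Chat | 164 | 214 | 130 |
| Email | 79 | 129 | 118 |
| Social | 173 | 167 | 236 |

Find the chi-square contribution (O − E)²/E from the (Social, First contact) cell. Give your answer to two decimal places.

Row total (Social) = 576; column total (First contact) = 460; N = 1818.
Expected count E = 576 × 460 / 1818 = 145.7426.
Contribution = (O − E)²/E = (173 − 145.7426)² / 145.7426 = 5.10.

5.10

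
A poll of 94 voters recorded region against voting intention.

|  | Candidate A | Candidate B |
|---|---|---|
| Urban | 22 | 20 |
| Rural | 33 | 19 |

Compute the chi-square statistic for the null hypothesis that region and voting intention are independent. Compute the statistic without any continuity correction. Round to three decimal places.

1.175

Row totals: 42, 52. Column totals: 55, 39. Grand total N = 94.
Expected counts (row total × column total / N):
  Urban, Candidate A: 42×55/94 = 24.5745
  Urban, Candidate B: 42×39/94 = 17.4255
  Rural, Candidate A: 52×55/94 = 30.4255
  Rural, Candidate B: 52×39/94 = 21.5745
Contributions (O − E)²/E:
  (22 − 24.5745)²/24.5745 = 0.2697
  (20 − 17.4255)²/17.4255 = 0.3804
  (33 − 30.4255)²/30.4255 = 0.2178
  (19 − 21.5745)²/21.5745 = 0.3072
χ² = 0.2697 + 0.3804 + 0.2178 + 0.3072 = 1.175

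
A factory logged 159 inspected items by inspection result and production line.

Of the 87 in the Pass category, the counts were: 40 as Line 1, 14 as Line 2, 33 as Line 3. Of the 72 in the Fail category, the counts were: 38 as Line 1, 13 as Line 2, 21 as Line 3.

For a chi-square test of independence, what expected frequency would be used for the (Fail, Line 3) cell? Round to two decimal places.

Row total (Fail) = 72; column total (Line 3) = 54; grand total N = 159.
Expected count = (row total × column total) / N = 72 × 54 / 159 = 24.45.

24.45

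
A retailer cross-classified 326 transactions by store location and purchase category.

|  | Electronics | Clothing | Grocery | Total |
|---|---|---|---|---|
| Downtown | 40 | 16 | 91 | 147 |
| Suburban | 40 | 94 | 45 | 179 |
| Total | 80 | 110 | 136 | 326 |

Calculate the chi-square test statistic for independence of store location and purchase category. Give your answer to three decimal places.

Grand total N = 326.
Expected counts (row total × column total / N):
  Downtown, Electronics: 147×80/326 = 36.0736
  Downtown, Clothing: 147×110/326 = 49.6012
  Downtown, Grocery: 147×136/326 = 61.3252
  Suburban, Electronics: 179×80/326 = 43.9264
  Suburban, Clothing: 179×110/326 = 60.3988
  Suburban, Grocery: 179×136/326 = 74.6748
Contributions (O − E)²/E:
  (40 − 36.0736)²/36.0736 = 0.4274
  (16 − 49.6012)²/49.6012 = 22.7624
  (91 − 61.3252)²/61.3252 = 14.3594
  (40 − 43.9264)²/43.9264 = 0.3510
  (94 − 60.3988)²/60.3988 = 18.6931
  (45 − 74.6748)²/74.6748 = 11.7924
χ² = 0.4274 + 22.7624 + 14.3594 + 0.3510 + 18.6931 + 11.7924 = 68.386

68.386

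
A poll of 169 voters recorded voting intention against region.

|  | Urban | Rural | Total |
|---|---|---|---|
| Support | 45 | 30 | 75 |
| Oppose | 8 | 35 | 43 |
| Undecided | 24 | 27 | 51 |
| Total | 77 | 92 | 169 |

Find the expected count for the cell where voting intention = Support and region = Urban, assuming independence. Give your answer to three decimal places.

34.172

Row total (Support) = 75; column total (Urban) = 77; grand total N = 169.
Expected count = (row total × column total) / N = 75 × 77 / 169 = 34.172.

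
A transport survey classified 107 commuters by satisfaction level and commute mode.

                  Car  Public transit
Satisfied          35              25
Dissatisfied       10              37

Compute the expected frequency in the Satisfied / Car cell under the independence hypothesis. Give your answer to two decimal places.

Row total (Satisfied) = 60; column total (Car) = 45; grand total N = 107.
Expected count = (row total × column total) / N = 60 × 45 / 107 = 25.23.

25.23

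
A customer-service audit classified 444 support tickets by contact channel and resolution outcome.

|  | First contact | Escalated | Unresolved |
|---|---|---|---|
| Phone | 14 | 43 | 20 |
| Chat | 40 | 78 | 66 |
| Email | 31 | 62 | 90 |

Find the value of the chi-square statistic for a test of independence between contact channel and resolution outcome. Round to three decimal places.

16.087

Row totals: 77, 184, 183. Column totals: 85, 183, 176. Grand total N = 444.
Expected counts (row total × column total / N):
  Phone, First contact: 77×85/444 = 14.74099
  Phone, Escalated: 77×183/444 = 31.73649
  Phone, Unresolved: 77×176/444 = 30.52252
  Chat, First contact: 184×85/444 = 35.22523
  Chat, Escalated: 184×183/444 = 75.83784
  Chat, Unresolved: 184×176/444 = 72.93694
  Email, First contact: 183×85/444 = 35.03378
  Email, Escalated: 183×183/444 = 75.42568
  Email, Unresolved: 183×176/444 = 72.54054
Contributions (O − E)²/E:
  (14 − 14.74099)²/14.74099 = 0.0372
  (43 − 31.73649)²/31.73649 = 3.9975
  (20 − 30.52252)²/30.52252 = 3.6276
  (40 − 35.22523)²/35.22523 = 0.6472
  (78 − 75.83784)²/75.83784 = 0.0616
  (66 − 72.93694)²/72.93694 = 0.6598
  (31 − 35.03378)²/35.03378 = 0.4644
  (62 − 75.42568)²/75.42568 = 2.3898
  (90 − 72.54054)²/72.54054 = 4.2022
χ² = 0.0372 + 3.9975 + 3.6276 + 0.6472 + 0.0616 + 0.6598 + 0.4644 + 2.3898 + 4.2022 = 16.087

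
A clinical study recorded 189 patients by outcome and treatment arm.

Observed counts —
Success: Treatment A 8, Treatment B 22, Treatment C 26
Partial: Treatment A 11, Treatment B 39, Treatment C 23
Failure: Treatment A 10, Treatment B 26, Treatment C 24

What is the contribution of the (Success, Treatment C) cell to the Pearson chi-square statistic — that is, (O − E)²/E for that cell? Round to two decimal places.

Row total (Success) = 56; column total (Treatment C) = 73; N = 189.
Expected count E = 56 × 73 / 189 = 21.630.
Contribution = (O − E)²/E = (26 − 21.630)² / 21.630 = 0.88.

0.88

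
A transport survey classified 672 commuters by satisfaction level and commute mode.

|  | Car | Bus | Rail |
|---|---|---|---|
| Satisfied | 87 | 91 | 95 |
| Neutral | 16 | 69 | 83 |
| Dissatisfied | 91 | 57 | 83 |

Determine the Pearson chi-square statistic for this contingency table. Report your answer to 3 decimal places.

46.224

Row totals: 273, 168, 231. Column totals: 194, 217, 261. Grand total N = 672.
Expected counts (row total × column total / N):
  Satisfied, Car: 273×194/672 = 78.8125
  Satisfied, Bus: 273×217/672 = 88.1562
  Satisfied, Rail: 273×261/672 = 106.0312
  Neutral, Car: 168×194/672 = 48.5000
  Neutral, Bus: 168×217/672 = 54.2500
  Neutral, Rail: 168×261/672 = 65.2500
  Dissatisfied, Car: 231×194/672 = 66.6875
  Dissatisfied, Bus: 231×217/672 = 74.5938
  Dissatisfied, Rail: 231×261/672 = 89.7188
Contributions (O − E)²/E:
  (87 − 78.8125)²/78.8125 = 0.8506
  (91 − 88.1562)²/88.1562 = 0.0917
  (95 − 106.0312)²/106.0312 = 1.1477
  (16 − 48.5000)²/48.5000 = 21.7784
  (69 − 54.2500)²/54.2500 = 4.0104
  (83 − 65.2500)²/65.2500 = 4.8285
  (91 − 66.6875)²/66.6875 = 8.8637
  (57 − 74.5938)²/74.5938 = 4.1497
  (83 − 89.7188)²/89.7188 = 0.5032
χ² = 0.8506 + 0.0917 + 1.1477 + 21.7784 + 4.0104 + 4.8285 + 8.8637 + 4.1497 + 0.5032 = 46.224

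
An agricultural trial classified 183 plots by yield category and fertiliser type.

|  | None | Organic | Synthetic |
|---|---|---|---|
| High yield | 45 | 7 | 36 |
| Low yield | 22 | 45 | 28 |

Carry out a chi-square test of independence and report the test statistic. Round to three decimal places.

Row totals: 88, 95. Column totals: 67, 52, 64. Grand total N = 183.
Expected counts (row total × column total / N):
  High yield, None: 88×67/183 = 32.21858
  High yield, Organic: 88×52/183 = 25.00546
  High yield, Synthetic: 88×64/183 = 30.77596
  Low yield, None: 95×67/183 = 34.78142
  Low yield, Organic: 95×52/183 = 26.99454
  Low yield, Synthetic: 95×64/183 = 33.22404
Contributions (O − E)²/E:
  (45 − 32.21858)²/32.21858 = 5.0705
  (7 − 25.00546)²/25.00546 = 12.9650
  (36 − 30.77596)²/30.77596 = 0.8868
  (22 − 34.78142)²/34.78142 = 4.6969
  (45 − 26.99454)²/26.99454 = 12.0097
  (28 − 33.22404)²/33.22404 = 0.8214
χ² = 5.0705 + 12.9650 + 0.8868 + 4.6969 + 12.0097 + 0.8214 = 36.450

36.450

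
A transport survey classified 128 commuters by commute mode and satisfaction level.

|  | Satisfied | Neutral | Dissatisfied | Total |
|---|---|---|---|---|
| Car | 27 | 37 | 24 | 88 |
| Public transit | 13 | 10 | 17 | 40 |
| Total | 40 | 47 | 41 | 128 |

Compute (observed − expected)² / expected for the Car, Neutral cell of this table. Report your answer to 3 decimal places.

Row total (Car) = 88; column total (Neutral) = 47; N = 128.
Expected count E = 88 × 47 / 128 = 32.3125.
Contribution = (O − E)²/E = (37 − 32.3125)² / 32.3125 = 0.680.

0.680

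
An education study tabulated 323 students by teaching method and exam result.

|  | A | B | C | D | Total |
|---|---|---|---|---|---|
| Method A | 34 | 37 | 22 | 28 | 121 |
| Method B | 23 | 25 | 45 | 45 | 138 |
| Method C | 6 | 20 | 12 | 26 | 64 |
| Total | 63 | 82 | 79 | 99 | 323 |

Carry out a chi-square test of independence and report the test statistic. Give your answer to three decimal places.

24.570

Grand total N = 323.
Expected counts (row total × column total / N):
  Method A, A: 121×63/323 = 23.60062
  Method A, B: 121×82/323 = 30.71827
  Method A, C: 121×79/323 = 29.59443
  Method A, D: 121×99/323 = 37.08669
  Method B, A: 138×63/323 = 26.91641
  Method B, B: 138×82/323 = 35.03406
  Method B, C: 138×79/323 = 33.75232
  Method B, D: 138×99/323 = 42.29721
  Method C, A: 64×63/323 = 12.48297
  Method C, B: 64×82/323 = 16.24768
  Method C, C: 64×79/323 = 15.65325
  Method C, D: 64×99/323 = 19.61610
Contributions (O − E)²/E:
  (34 − 23.60062)²/23.60062 = 4.5824
  (37 − 30.71827)²/30.71827 = 1.2846
  (22 − 29.59443)²/29.59443 = 1.9489
  (28 − 37.08669)²/37.08669 = 2.2263
  (23 − 26.91641)²/26.91641 = 0.5698
  (25 − 35.03406)²/35.03406 = 2.8738
  (45 − 33.75232)²/33.75232 = 3.7482
  (45 − 42.29721)²/42.29721 = 0.1727
  (6 − 12.48297)²/12.48297 = 3.3669
  (20 − 16.24768)²/16.24768 = 0.8666
  (12 − 15.65325)²/15.65325 = 0.8526
  (26 − 19.61610)²/19.61610 = 2.0776
χ² = 4.5824 + 1.2846 + 1.9489 + 2.2263 + 0.5698 + 2.8738 + 3.7482 + 0.1727 + 3.3669 + 0.8666 + 0.8526 + 2.0776 = 24.570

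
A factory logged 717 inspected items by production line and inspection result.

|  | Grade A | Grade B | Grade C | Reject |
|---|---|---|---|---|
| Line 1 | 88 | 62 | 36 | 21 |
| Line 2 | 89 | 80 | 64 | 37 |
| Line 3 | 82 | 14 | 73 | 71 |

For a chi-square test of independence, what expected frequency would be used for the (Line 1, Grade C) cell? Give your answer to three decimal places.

49.946

Row total (Line 1) = 207; column total (Grade C) = 173; grand total N = 717.
Expected count = (row total × column total) / N = 207 × 173 / 717 = 49.946.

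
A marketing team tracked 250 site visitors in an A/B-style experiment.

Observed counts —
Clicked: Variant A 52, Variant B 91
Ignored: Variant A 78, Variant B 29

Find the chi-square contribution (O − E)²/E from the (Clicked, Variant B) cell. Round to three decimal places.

Row total (Clicked) = 143; column total (Variant B) = 120; N = 250.
Expected count E = 143 × 120 / 250 = 68.6400.
Contribution = (O − E)²/E = (91 − 68.6400)² / 68.6400 = 7.284.

7.284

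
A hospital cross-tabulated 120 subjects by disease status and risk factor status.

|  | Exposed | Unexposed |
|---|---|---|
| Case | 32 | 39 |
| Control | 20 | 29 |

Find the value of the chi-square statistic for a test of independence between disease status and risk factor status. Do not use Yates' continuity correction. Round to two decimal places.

0.21

Row totals: 71, 49. Column totals: 52, 68. Grand total N = 120.
Expected counts (row total × column total / N):
  Case, Exposed: 71×52/120 = 30.767
  Case, Unexposed: 71×68/120 = 40.233
  Control, Exposed: 49×52/120 = 21.233
  Control, Unexposed: 49×68/120 = 27.767
Contributions (O − E)²/E:
  (32 − 30.767)²/30.767 = 0.0494
  (39 − 40.233)²/40.233 = 0.0378
  (20 − 21.233)²/21.233 = 0.0716
  (29 − 27.767)²/27.767 = 0.0548
χ² = 0.0494 + 0.0378 + 0.0716 + 0.0548 = 0.21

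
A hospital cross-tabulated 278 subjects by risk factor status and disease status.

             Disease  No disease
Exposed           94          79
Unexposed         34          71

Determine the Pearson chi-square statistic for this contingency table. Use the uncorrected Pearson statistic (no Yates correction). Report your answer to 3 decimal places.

Row totals: 173, 105. Column totals: 128, 150. Grand total N = 278.
Expected counts (row total × column total / N):
  Exposed, Disease: 173×128/278 = 79.65468
  Exposed, No disease: 173×150/278 = 93.34532
  Unexposed, Disease: 105×128/278 = 48.34532
  Unexposed, No disease: 105×150/278 = 56.65468
Contributions (O − E)²/E:
  (94 − 79.65468)²/79.65468 = 2.5835
  (79 − 93.34532)²/93.34532 = 2.2046
  (34 − 48.34532)²/48.34532 = 4.2566
  (71 − 56.65468)²/56.65468 = 3.6323
χ² = 2.5835 + 2.2046 + 4.2566 + 3.6323 = 12.677

12.677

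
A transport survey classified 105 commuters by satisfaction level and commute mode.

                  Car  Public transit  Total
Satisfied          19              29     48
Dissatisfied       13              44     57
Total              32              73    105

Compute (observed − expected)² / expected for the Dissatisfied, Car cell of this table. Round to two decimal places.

Row total (Dissatisfied) = 57; column total (Car) = 32; N = 105.
Expected count E = 57 × 32 / 105 = 17.371.
Contribution = (O − E)²/E = (13 − 17.371)² / 17.371 = 1.10.

1.10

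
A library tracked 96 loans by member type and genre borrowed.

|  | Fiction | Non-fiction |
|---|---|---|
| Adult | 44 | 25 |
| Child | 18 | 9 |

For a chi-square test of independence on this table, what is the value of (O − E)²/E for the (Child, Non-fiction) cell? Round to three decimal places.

0.033

Row total (Child) = 27; column total (Non-fiction) = 34; N = 96.
Expected count E = 27 × 34 / 96 = 9.5625.
Contribution = (O − E)²/E = (9 − 9.5625)² / 9.5625 = 0.033.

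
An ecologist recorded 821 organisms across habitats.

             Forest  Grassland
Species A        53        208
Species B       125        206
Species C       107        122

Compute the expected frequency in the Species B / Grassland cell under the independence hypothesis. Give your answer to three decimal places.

216.097

Row total (Species B) = 331; column total (Grassland) = 536; grand total N = 821.
Expected count = (row total × column total) / N = 331 × 536 / 821 = 216.097.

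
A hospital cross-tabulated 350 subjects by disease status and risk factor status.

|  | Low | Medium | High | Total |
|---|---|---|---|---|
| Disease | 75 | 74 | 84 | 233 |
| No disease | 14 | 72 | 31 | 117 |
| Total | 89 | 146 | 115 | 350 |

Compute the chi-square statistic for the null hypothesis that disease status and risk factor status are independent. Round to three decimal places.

31.249

Grand total N = 350.
Expected counts (row total × column total / N):
  Disease, Low: 233×89/350 = 59.2486
  Disease, Medium: 233×146/350 = 97.1943
  Disease, High: 233×115/350 = 76.5571
  No disease, Low: 117×89/350 = 29.7514
  No disease, Medium: 117×146/350 = 48.8057
  No disease, High: 117×115/350 = 38.4429
Contributions (O − E)²/E:
  (75 − 59.2486)²/59.2486 = 4.1876
  (74 − 97.1943)²/97.1943 = 5.5351
  (84 − 76.5571)²/76.5571 = 0.7236
  (14 − 29.7514)²/29.7514 = 8.3393
  (72 − 48.8057)²/48.8057 = 11.0228
  (31 − 38.4429)²/38.4429 = 1.4410
χ² = 4.1876 + 5.5351 + 0.7236 + 8.3393 + 11.0228 + 1.4410 = 31.249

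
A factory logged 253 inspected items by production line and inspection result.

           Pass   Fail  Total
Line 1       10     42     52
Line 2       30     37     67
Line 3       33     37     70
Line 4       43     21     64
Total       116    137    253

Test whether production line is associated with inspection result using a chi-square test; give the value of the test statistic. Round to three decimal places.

26.655

Grand total N = 253.
Expected counts (row total × column total / N):
  Line 1, Pass: 52×116/253 = 23.8419
  Line 1, Fail: 52×137/253 = 28.1581
  Line 2, Pass: 67×116/253 = 30.7194
  Line 2, Fail: 67×137/253 = 36.2806
  Line 3, Pass: 70×116/253 = 32.0949
  Line 3, Fail: 70×137/253 = 37.9051
  Line 4, Pass: 64×116/253 = 29.3439
  Line 4, Fail: 64×137/253 = 34.6561
Contributions (O − E)²/E:
  (10 − 23.8419)²/23.8419 = 8.0362
  (42 − 28.1581)²/28.1581 = 6.8044
  (30 − 30.7194)²/30.7194 = 0.0168
  (37 − 36.2806)²/36.2806 = 0.0143
  (33 − 32.0949)²/32.0949 = 0.0255
  (37 − 37.9051)²/37.9051 = 0.0216
  (43 − 29.3439)²/29.3439 = 6.3553
  (21 − 34.6561)²/34.6561 = 5.3811
χ² = 8.0362 + 6.8044 + 0.0168 + 0.0143 + 0.0255 + 0.0216 + 6.3553 + 5.3811 = 26.655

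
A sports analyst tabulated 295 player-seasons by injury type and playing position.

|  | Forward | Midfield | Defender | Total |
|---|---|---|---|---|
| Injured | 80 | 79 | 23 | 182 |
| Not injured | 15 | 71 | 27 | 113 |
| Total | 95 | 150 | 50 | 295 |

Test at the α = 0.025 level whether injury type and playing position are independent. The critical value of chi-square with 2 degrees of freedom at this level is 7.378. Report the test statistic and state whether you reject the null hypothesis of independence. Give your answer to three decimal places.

30.764; reject H₀

Grand total N = 295.
Expected counts (row total × column total / N):
  Injured, Forward: 182×95/295 = 58.61017
  Injured, Midfield: 182×150/295 = 92.54237
  Injured, Defender: 182×50/295 = 30.84746
  Not injured, Forward: 113×95/295 = 36.38983
  Not injured, Midfield: 113×150/295 = 57.45763
  Not injured, Defender: 113×50/295 = 19.15254
Contributions (O − E)²/E:
  (80 − 58.61017)²/58.61017 = 7.8062
  (79 − 92.54237)²/92.54237 = 1.9817
  (23 − 30.84746)²/30.84746 = 1.9964
  (15 − 36.38983)²/36.38983 = 12.5729
  (71 − 57.45763)²/57.45763 = 3.1918
  (27 − 19.15254)²/19.15254 = 3.2154
χ² = 7.8062 + 1.9817 + 1.9964 + 12.5729 + 3.1918 + 3.2154 = 30.764
df = (2−1)(3−1) = 2. Since 30.764 > 7.378, reject the null hypothesis of independence at α = 0.025.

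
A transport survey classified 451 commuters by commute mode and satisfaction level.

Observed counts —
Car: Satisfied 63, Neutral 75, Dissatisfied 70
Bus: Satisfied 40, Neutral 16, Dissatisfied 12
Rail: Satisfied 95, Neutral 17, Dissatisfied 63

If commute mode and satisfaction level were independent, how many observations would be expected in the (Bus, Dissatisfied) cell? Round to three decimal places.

21.863

Row total (Bus) = 68; column total (Dissatisfied) = 145; grand total N = 451.
Expected count = (row total × column total) / N = 68 × 145 / 451 = 21.863.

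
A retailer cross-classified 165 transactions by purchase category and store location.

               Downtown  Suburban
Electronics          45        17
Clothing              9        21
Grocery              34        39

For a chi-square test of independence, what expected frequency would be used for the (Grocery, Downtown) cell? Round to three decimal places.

Row total (Grocery) = 73; column total (Downtown) = 88; grand total N = 165.
Expected count = (row total × column total) / N = 73 × 88 / 165 = 38.933.

38.933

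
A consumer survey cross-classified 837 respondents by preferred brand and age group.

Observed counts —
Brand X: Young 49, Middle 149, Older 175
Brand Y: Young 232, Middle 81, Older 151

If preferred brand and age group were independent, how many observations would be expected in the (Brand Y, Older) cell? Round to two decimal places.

Row total (Brand Y) = 464; column total (Older) = 326; grand total N = 837.
Expected count = (row total × column total) / N = 464 × 326 / 837 = 180.72.

180.72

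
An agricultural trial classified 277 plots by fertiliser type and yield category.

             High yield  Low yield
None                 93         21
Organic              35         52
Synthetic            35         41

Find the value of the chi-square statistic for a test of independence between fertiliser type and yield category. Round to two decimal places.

Row totals: 114, 87, 76. Column totals: 163, 114. Grand total N = 277.
Expected counts (row total × column total / N):
  None, High yield: 114×163/277 = 67.083
  None, Low yield: 114×114/277 = 46.917
  Organic, High yield: 87×163/277 = 51.195
  Organic, Low yield: 87×114/277 = 35.805
  Synthetic, High yield: 76×163/277 = 44.722
  Synthetic, Low yield: 76×114/277 = 31.278
Contributions (O − E)²/E:
  (93 − 67.083)²/67.083 = 10.0128
  (21 − 46.917)²/46.917 = 14.3166
  (35 − 51.195)²/51.195 = 5.1231
  (52 − 35.805)²/35.805 = 7.3252
  (35 − 44.722)²/44.722 = 2.1134
  (41 − 31.278)²/31.278 = 3.0218
χ² = 10.0128 + 14.3166 + 5.1231 + 7.3252 + 2.1134 + 3.0218 = 41.91

41.91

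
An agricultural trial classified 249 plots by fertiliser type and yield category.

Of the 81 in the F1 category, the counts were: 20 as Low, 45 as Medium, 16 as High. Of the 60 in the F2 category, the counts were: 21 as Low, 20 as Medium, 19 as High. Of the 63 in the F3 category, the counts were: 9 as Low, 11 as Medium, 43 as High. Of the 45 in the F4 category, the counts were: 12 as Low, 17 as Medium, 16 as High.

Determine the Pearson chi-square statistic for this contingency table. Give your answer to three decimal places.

Row totals: 81, 60, 63, 45. Column totals: 62, 93, 94. Grand total N = 249.
Expected counts (row total × column total / N):
  F1, Low: 81×62/249 = 20.16867
  F1, Medium: 81×93/249 = 30.25301
  F1, High: 81×94/249 = 30.57831
  F2, Low: 60×62/249 = 14.93976
  F2, Medium: 60×93/249 = 22.40964
  F2, High: 60×94/249 = 22.65060
  F3, Low: 63×62/249 = 15.68675
  F3, Medium: 63×93/249 = 23.53012
  F3, High: 63×94/249 = 23.78313
  F4, Low: 45×62/249 = 11.20482
  F4, Medium: 45×93/249 = 16.80723
  F4, High: 45×94/249 = 16.98795
Contributions (O − E)²/E:
  (20 − 20.16867)²/20.16867 = 0.0014
  (45 − 30.25301)²/30.25301 = 7.1885
  (16 − 30.57831)²/30.57831 = 6.9503
  (21 − 14.93976)²/14.93976 = 2.4583
  (20 − 22.40964)²/22.40964 = 0.2591
  (19 − 22.65060)²/22.65060 = 0.5884
  (9 − 15.68675)²/15.68675 = 2.8503
  (11 − 23.53012)²/23.53012 = 6.6725
  (43 − 23.78313)²/23.78313 = 15.5273
  (12 − 11.20482)²/11.20482 = 0.0564
  (17 − 16.80723)²/16.80723 = 0.0022
  (16 − 16.98795)²/16.98795 = 0.0575
χ² = 0.0014 + 7.1885 + 6.9503 + 2.4583 + 0.2591 + 0.5884 + 2.8503 + 6.6725 + 15.5273 + 0.0564 + 0.0022 + 0.0575 = 42.612

42.612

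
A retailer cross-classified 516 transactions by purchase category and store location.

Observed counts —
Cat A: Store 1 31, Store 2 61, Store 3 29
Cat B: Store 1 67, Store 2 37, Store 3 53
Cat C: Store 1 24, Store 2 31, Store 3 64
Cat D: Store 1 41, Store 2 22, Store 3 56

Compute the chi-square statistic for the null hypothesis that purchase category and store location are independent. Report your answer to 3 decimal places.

54.775

Row totals: 121, 157, 119, 119. Column totals: 163, 151, 202. Grand total N = 516.
Expected counts (row total × column total / N):
  Cat A, Store 1: 121×163/516 = 38.2229
  Cat A, Store 2: 121×151/516 = 35.4089
  Cat A, Store 3: 121×202/516 = 47.3682
  Cat B, Store 1: 157×163/516 = 49.5950
  Cat B, Store 2: 157×151/516 = 45.9438
  Cat B, Store 3: 157×202/516 = 61.4612
  Cat C, Store 1: 119×163/516 = 37.5911
  Cat C, Store 2: 119×151/516 = 34.8236
  Cat C, Store 3: 119×202/516 = 46.5853
  Cat D, Store 1: 119×163/516 = 37.5911
  Cat D, Store 2: 119×151/516 = 34.8236
  Cat D, Store 3: 119×202/516 = 46.5853
Contributions (O − E)²/E:
  (31 − 38.2229)²/38.2229 = 1.3649
  (61 − 35.4089)²/35.4089 = 18.4955
  (29 − 47.3682)²/47.3682 = 7.1227
  (67 − 49.5950)²/49.5950 = 6.1082
  (37 − 45.9438)²/45.9438 = 1.7411
  (53 − 61.4612)²/61.4612 = 1.1648
  (24 − 37.5911)²/37.5911 = 4.9139
  (31 − 34.8236)²/34.8236 = 0.4198
  (64 − 46.5853)²/46.5853 = 6.5100
  (41 − 37.5911)²/37.5911 = 0.3091
  (22 − 34.8236)²/34.8236 = 4.7222
  (56 − 46.5853)²/46.5853 = 1.9027
χ² = 1.3649 + 18.4955 + 7.1227 + 6.1082 + 1.7411 + 1.1648 + 4.9139 + 0.4198 + 6.5100 + 0.3091 + 4.7222 + 1.9027 = 54.775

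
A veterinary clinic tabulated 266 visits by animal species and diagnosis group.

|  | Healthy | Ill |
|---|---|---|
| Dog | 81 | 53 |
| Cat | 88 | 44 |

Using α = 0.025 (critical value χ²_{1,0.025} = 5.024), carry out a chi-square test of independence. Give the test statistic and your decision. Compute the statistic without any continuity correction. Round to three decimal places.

Row totals: 134, 132. Column totals: 169, 97. Grand total N = 266.
Expected counts (row total × column total / N):
  Dog, Healthy: 134×169/266 = 85.1353
  Dog, Ill: 134×97/266 = 48.8647
  Cat, Healthy: 132×169/266 = 83.8647
  Cat, Ill: 132×97/266 = 48.1353
Contributions (O − E)²/E:
  (81 − 85.1353)²/85.1353 = 0.2009
  (53 − 48.8647)²/48.8647 = 0.3500
  (88 − 83.8647)²/83.8647 = 0.2039
  (44 − 48.1353)²/48.1353 = 0.3553
χ² = 0.2009 + 0.3500 + 0.2039 + 0.3553 = 1.110
df = (2−1)(2−1) = 1. Since 1.110 < 5.024, fail to reject the null hypothesis of independence at α = 0.025.

1.110; fail to reject H₀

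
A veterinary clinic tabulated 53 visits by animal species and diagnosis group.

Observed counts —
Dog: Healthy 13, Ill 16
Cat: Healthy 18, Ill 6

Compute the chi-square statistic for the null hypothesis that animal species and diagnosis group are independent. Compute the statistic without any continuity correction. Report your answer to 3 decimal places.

4.924

Row totals: 29, 24. Column totals: 31, 22. Grand total N = 53.
Expected counts (row total × column total / N):
  Dog, Healthy: 29×31/53 = 16.9623
  Dog, Ill: 29×22/53 = 12.0377
  Cat, Healthy: 24×31/53 = 14.0377
  Cat, Ill: 24×22/53 = 9.9623
Contributions (O − E)²/E:
  (13 − 16.9623)²/16.9623 = 0.9256
  (16 − 12.0377)²/12.0377 = 1.3042
  (18 − 14.0377)²/14.0377 = 1.1184
  (6 − 9.9623)²/9.9623 = 1.5759
χ² = 0.9256 + 1.3042 + 1.1184 + 1.5759 = 4.924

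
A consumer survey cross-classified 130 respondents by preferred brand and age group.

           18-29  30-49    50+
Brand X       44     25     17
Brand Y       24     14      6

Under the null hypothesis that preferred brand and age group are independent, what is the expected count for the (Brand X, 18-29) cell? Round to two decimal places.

Row total (Brand X) = 86; column total (18-29) = 68; grand total N = 130.
Expected count = (row total × column total) / N = 86 × 68 / 130 = 44.98.

44.98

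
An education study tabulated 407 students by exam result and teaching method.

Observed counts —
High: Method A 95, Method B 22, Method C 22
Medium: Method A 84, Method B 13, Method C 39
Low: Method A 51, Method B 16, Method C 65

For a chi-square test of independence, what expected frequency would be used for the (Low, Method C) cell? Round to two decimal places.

Row total (Low) = 132; column total (Method C) = 126; grand total N = 407.
Expected count = (row total × column total) / N = 132 × 126 / 407 = 40.86.

40.86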